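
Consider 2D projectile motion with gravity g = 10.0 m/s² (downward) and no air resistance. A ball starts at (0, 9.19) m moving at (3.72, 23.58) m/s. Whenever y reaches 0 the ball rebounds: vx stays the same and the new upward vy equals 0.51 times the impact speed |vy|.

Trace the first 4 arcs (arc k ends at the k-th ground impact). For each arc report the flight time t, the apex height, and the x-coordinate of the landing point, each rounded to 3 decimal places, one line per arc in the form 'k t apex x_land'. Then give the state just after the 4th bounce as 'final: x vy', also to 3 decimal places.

1 5.078 36.991 18.890
2 2.774 9.621 29.211
3 1.415 2.503 34.474
4 0.722 0.651 37.158
final: 37.158 1.840

Arc 1: start y=9.190, vy=23.580 → t=5.078, apex=36.991, x_land=18.890, impact vy=-27.200
  bounce: vy ← 0.51·27.200 = 13.872
Arc 2: start y=0.000, vy=13.872 → t=2.774, apex=9.621, x_land=29.211, impact vy=-13.872
  bounce: vy ← 0.51·13.872 = 7.075
Arc 3: start y=0.000, vy=7.075 → t=1.415, apex=2.503, x_land=34.474, impact vy=-7.075
  bounce: vy ← 0.51·7.075 = 3.608
Arc 4: start y=0.000, vy=3.608 → t=0.722, apex=0.651, x_land=37.158, impact vy=-3.608
  bounce: vy ← 0.51·3.608 = 1.840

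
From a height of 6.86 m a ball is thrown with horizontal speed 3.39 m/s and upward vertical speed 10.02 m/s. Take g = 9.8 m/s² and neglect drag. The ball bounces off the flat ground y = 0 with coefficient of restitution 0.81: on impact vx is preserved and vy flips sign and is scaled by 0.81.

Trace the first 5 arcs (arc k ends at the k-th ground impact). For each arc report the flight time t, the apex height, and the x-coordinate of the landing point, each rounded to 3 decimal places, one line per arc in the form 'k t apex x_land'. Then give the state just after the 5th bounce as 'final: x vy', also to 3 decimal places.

1 2.586 11.982 8.767
2 2.533 7.862 17.355
3 2.052 5.158 24.312
4 1.662 3.384 29.946
5 1.346 2.220 34.510
final: 34.510 5.344

Arc 1: start y=6.860, vy=10.020 → t=2.586, apex=11.982, x_land=8.767, impact vy=-15.325
  bounce: vy ← 0.81·15.325 = 12.413
Arc 2: start y=0.000, vy=12.413 → t=2.533, apex=7.862, x_land=17.355, impact vy=-12.413
  bounce: vy ← 0.81·12.413 = 10.055
Arc 3: start y=0.000, vy=10.055 → t=2.052, apex=5.158, x_land=24.312, impact vy=-10.055
  bounce: vy ← 0.81·10.055 = 8.144
Arc 4: start y=0.000, vy=8.144 → t=1.662, apex=3.384, x_land=29.946, impact vy=-8.144
  bounce: vy ← 0.81·8.144 = 6.597
Arc 5: start y=0.000, vy=6.597 → t=1.346, apex=2.220, x_land=34.510, impact vy=-6.597
  bounce: vy ← 0.81·6.597 = 5.344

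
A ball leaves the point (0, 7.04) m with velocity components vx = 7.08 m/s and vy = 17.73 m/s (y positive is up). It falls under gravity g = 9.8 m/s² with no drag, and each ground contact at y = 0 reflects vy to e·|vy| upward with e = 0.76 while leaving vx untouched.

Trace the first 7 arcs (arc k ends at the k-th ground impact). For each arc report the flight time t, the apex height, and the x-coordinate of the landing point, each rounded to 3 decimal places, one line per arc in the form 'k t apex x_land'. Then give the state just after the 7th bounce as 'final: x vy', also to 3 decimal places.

Arc 1: start y=7.040, vy=17.730 → t=3.979, apex=23.078, x_land=28.174, impact vy=-21.268
  bounce: vy ← 0.76·21.268 = 16.164
Arc 2: start y=0.000, vy=16.164 → t=3.299, apex=13.330, x_land=51.529, impact vy=-16.164
  bounce: vy ← 0.76·16.164 = 12.285
Arc 3: start y=0.000, vy=12.285 → t=2.507, apex=7.699, x_land=69.279, impact vy=-12.285
  bounce: vy ← 0.76·12.285 = 9.336
Arc 4: start y=0.000, vy=9.336 → t=1.905, apex=4.447, x_land=82.769, impact vy=-9.336
  bounce: vy ← 0.76·9.336 = 7.096
Arc 5: start y=0.000, vy=7.096 → t=1.448, apex=2.569, x_land=93.021, impact vy=-7.096
  bounce: vy ← 0.76·7.096 = 5.393
Arc 6: start y=0.000, vy=5.393 → t=1.101, apex=1.484, x_land=100.813, impact vy=-5.393
  bounce: vy ← 0.76·5.393 = 4.098
Arc 7: start y=0.000, vy=4.098 → t=0.836, apex=0.857, x_land=106.735, impact vy=-4.098
  bounce: vy ← 0.76·4.098 = 3.115

1 3.979 23.078 28.174
2 3.299 13.330 51.529
3 2.507 7.699 69.279
4 1.905 4.447 82.769
5 1.448 2.569 93.021
6 1.101 1.484 100.813
7 0.836 0.857 106.735
final: 106.735 3.115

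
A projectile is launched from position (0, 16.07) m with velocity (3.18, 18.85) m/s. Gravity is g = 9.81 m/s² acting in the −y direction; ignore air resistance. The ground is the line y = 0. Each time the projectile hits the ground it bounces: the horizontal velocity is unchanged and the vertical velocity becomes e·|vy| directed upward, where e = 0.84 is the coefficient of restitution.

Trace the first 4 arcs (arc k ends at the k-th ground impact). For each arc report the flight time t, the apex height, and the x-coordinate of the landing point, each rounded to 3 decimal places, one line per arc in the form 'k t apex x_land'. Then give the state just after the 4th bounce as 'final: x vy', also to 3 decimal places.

Arc 1: start y=16.070, vy=18.850 → t=4.561, apex=34.180, x_land=14.505, impact vy=-25.896
  bounce: vy ← 0.84·25.896 = 21.753
Arc 2: start y=0.000, vy=21.753 → t=4.435, apex=24.118, x_land=28.608, impact vy=-21.753
  bounce: vy ← 0.84·21.753 = 18.272
Arc 3: start y=0.000, vy=18.272 → t=3.725, apex=17.017, x_land=40.454, impact vy=-18.272
  bounce: vy ← 0.84·18.272 = 15.349
Arc 4: start y=0.000, vy=15.349 → t=3.129, apex=12.007, x_land=50.405, impact vy=-15.349
  bounce: vy ← 0.84·15.349 = 12.893

1 4.561 34.180 14.505
2 4.435 24.118 28.608
3 3.725 17.017 40.454
4 3.129 12.007 50.405
final: 50.405 12.893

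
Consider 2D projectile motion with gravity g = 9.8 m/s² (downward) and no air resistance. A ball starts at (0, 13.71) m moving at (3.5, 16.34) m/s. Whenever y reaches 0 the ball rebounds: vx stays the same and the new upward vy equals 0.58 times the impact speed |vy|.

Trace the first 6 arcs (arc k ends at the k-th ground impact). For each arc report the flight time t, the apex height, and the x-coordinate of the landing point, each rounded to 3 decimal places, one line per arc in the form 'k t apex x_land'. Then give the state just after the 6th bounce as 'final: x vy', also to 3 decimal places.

Arc 1: start y=13.710, vy=16.340 → t=4.029, apex=27.332, x_land=14.102, impact vy=-23.145
  bounce: vy ← 0.58·23.145 = 13.424
Arc 2: start y=0.000, vy=13.424 → t=2.740, apex=9.195, x_land=23.691, impact vy=-13.424
  bounce: vy ← 0.58·13.424 = 7.786
Arc 3: start y=0.000, vy=7.786 → t=1.589, apex=3.093, x_land=29.252, impact vy=-7.786
  bounce: vy ← 0.58·7.786 = 4.516
Arc 4: start y=0.000, vy=4.516 → t=0.922, apex=1.041, x_land=32.478, impact vy=-4.516
  bounce: vy ← 0.58·4.516 = 2.619
Arc 5: start y=0.000, vy=2.619 → t=0.535, apex=0.350, x_land=34.349, impact vy=-2.619
  bounce: vy ← 0.58·2.619 = 1.519
Arc 6: start y=0.000, vy=1.519 → t=0.310, apex=0.118, x_land=35.434, impact vy=-1.519
  bounce: vy ← 0.58·1.519 = 0.881

1 4.029 27.332 14.102
2 2.740 9.195 23.691
3 1.589 3.093 29.252
4 0.922 1.041 32.478
5 0.535 0.350 34.349
6 0.310 0.118 35.434
final: 35.434 0.881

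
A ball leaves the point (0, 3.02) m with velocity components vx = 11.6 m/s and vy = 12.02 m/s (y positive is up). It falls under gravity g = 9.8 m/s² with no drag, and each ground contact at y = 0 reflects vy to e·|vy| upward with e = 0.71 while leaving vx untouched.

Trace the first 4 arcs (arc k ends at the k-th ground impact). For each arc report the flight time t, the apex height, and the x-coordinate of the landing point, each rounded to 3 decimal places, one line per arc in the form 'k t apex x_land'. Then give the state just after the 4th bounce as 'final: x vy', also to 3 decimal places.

Arc 1: start y=3.020, vy=12.020 → t=2.683, apex=10.391, x_land=31.120, impact vy=-14.271
  bounce: vy ← 0.71·14.271 = 10.133
Arc 2: start y=0.000, vy=10.133 → t=2.068, apex=5.238, x_land=55.108, impact vy=-10.133
  bounce: vy ← 0.71·10.133 = 7.194
Arc 3: start y=0.000, vy=7.194 → t=1.468, apex=2.641, x_land=72.139, impact vy=-7.194
  bounce: vy ← 0.71·7.194 = 5.108
Arc 4: start y=0.000, vy=5.108 → t=1.042, apex=1.331, x_land=84.231, impact vy=-5.108
  bounce: vy ← 0.71·5.108 = 3.627

1 2.683 10.391 31.120
2 2.068 5.238 55.108
3 1.468 2.641 72.139
4 1.042 1.331 84.231
final: 84.231 3.627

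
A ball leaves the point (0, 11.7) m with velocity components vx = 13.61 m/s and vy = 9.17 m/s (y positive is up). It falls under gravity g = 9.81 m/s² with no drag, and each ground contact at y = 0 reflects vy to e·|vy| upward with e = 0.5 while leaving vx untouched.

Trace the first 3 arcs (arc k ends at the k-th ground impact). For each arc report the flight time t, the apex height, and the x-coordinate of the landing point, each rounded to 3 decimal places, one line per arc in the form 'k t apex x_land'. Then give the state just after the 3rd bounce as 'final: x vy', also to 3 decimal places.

Arc 1: start y=11.700, vy=9.170 → t=2.740, apex=15.986, x_land=37.292, impact vy=-17.710
  bounce: vy ← 0.5·17.710 = 8.855
Arc 2: start y=0.000, vy=8.855 → t=1.805, apex=3.996, x_land=61.862, impact vy=-8.855
  bounce: vy ← 0.5·8.855 = 4.427
Arc 3: start y=0.000, vy=4.427 → t=0.903, apex=0.999, x_land=74.147, impact vy=-4.427
  bounce: vy ← 0.5·4.427 = 2.214

1 2.740 15.986 37.292
2 1.805 3.996 61.862
3 0.903 0.999 74.147
final: 74.147 2.214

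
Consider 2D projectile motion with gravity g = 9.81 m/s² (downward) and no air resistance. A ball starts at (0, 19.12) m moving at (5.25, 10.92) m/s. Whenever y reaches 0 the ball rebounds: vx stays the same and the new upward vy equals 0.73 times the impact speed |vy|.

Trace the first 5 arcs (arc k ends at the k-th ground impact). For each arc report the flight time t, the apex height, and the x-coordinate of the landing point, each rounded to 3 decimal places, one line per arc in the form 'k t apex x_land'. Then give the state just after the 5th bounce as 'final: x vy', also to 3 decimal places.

Arc 1: start y=19.120, vy=10.920 → t=3.380, apex=25.198, x_land=17.743, impact vy=-22.235
  bounce: vy ← 0.73·22.235 = 16.231
Arc 2: start y=0.000, vy=16.231 → t=3.309, apex=13.428, x_land=35.116, impact vy=-16.231
  bounce: vy ← 0.73·16.231 = 11.849
Arc 3: start y=0.000, vy=11.849 → t=2.416, apex=7.156, x_land=47.799, impact vy=-11.849
  bounce: vy ← 0.73·11.849 = 8.650
Arc 4: start y=0.000, vy=8.650 → t=1.763, apex=3.813, x_land=57.057, impact vy=-8.650
  bounce: vy ← 0.73·8.650 = 6.314
Arc 5: start y=0.000, vy=6.314 → t=1.287, apex=2.032, x_land=63.815, impact vy=-6.314
  bounce: vy ← 0.73·6.314 = 4.609

1 3.380 25.198 17.743
2 3.309 13.428 35.116
3 2.416 7.156 47.799
4 1.763 3.813 57.057
5 1.287 2.032 63.815
final: 63.815 4.609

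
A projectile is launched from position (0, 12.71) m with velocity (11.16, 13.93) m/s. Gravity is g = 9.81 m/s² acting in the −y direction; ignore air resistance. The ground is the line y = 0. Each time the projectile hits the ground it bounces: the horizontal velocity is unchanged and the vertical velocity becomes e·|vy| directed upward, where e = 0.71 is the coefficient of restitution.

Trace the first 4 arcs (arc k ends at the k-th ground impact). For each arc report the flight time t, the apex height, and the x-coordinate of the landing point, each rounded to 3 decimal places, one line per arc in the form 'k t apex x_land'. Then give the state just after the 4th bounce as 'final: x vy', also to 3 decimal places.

Arc 1: start y=12.710, vy=13.930 → t=3.567, apex=22.600, x_land=39.802, impact vy=-21.057
  bounce: vy ← 0.71·21.057 = 14.951
Arc 2: start y=0.000, vy=14.951 → t=3.048, apex=11.393, x_land=73.819, impact vy=-14.951
  bounce: vy ← 0.71·14.951 = 10.615
Arc 3: start y=0.000, vy=10.615 → t=2.164, apex=5.743, x_land=97.970, impact vy=-10.615
  bounce: vy ← 0.71·10.615 = 7.537
Arc 4: start y=0.000, vy=7.537 → t=1.537, apex=2.895, x_land=115.118, impact vy=-7.537
  bounce: vy ← 0.71·7.537 = 5.351

1 3.567 22.600 39.802
2 3.048 11.393 73.819
3 2.164 5.743 97.970
4 1.537 2.895 115.118
final: 115.118 5.351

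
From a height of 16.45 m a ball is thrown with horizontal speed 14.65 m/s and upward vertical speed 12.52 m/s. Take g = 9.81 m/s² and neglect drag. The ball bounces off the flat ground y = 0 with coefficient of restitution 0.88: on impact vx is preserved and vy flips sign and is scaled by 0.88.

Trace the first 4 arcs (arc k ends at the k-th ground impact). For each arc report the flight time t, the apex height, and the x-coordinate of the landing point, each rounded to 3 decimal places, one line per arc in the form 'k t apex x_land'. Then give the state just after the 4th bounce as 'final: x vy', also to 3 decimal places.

Arc 1: start y=16.450, vy=12.520 → t=3.508, apex=24.439, x_land=51.398, impact vy=-21.897
  bounce: vy ← 0.88·21.897 = 19.270
Arc 2: start y=0.000, vy=19.270 → t=3.929, apex=18.926, x_land=108.952, impact vy=-19.270
  bounce: vy ← 0.88·19.270 = 16.957
Arc 3: start y=0.000, vy=16.957 → t=3.457, apex=14.656, x_land=159.600, impact vy=-16.957
  bounce: vy ← 0.88·16.957 = 14.923
Arc 4: start y=0.000, vy=14.923 → t=3.042, apex=11.350, x_land=204.169, impact vy=-14.923
  bounce: vy ← 0.88·14.923 = 13.132

1 3.508 24.439 51.398
2 3.929 18.926 108.952
3 3.457 14.656 159.600
4 3.042 11.350 204.169
final: 204.169 13.132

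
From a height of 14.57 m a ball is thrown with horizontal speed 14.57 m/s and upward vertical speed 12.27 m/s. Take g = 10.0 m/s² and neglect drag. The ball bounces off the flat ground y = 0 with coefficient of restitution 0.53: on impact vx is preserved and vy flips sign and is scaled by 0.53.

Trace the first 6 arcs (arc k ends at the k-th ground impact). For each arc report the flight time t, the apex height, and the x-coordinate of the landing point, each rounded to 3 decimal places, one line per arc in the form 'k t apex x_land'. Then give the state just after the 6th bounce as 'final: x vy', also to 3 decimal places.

Arc 1: start y=14.570, vy=12.270 → t=3.329, apex=22.098, x_land=48.507, impact vy=-21.023
  bounce: vy ← 0.53·21.023 = 11.142
Arc 2: start y=0.000, vy=11.142 → t=2.228, apex=6.207, x_land=80.975, impact vy=-11.142
  bounce: vy ← 0.53·11.142 = 5.905
Arc 3: start y=0.000, vy=5.905 → t=1.181, apex=1.744, x_land=98.183, impact vy=-5.905
  bounce: vy ← 0.53·5.905 = 3.130
Arc 4: start y=0.000, vy=3.130 → t=0.626, apex=0.490, x_land=107.303, impact vy=-3.130
  bounce: vy ← 0.53·3.130 = 1.659
Arc 5: start y=0.000, vy=1.659 → t=0.332, apex=0.138, x_land=112.137, impact vy=-1.659
  bounce: vy ← 0.53·1.659 = 0.879
Arc 6: start y=0.000, vy=0.879 → t=0.176, apex=0.039, x_land=114.699, impact vy=-0.879
  bounce: vy ← 0.53·0.879 = 0.466

1 3.329 22.098 48.507
2 2.228 6.207 80.975
3 1.181 1.744 98.183
4 0.626 0.490 107.303
5 0.332 0.138 112.137
6 0.176 0.039 114.699
final: 114.699 0.466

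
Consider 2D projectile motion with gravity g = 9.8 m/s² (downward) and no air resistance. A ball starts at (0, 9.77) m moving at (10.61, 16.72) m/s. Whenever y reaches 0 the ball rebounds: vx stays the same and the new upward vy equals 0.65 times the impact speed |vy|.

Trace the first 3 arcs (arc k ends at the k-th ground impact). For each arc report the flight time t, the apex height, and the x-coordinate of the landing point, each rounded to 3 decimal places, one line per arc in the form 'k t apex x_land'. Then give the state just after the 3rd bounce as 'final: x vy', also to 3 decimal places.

Arc 1: start y=9.770, vy=16.720 → t=3.921, apex=24.033, x_land=41.600, impact vy=-21.704
  bounce: vy ← 0.65·21.704 = 14.107
Arc 2: start y=0.000, vy=14.107 → t=2.879, apex=10.154, x_land=72.146, impact vy=-14.107
  bounce: vy ← 0.65·14.107 = 9.170
Arc 3: start y=0.000, vy=9.170 → t=1.871, apex=4.290, x_land=92.002, impact vy=-9.170
  bounce: vy ← 0.65·9.170 = 5.960

1 3.921 24.033 41.600
2 2.879 10.154 72.146
3 1.871 4.290 92.002
final: 92.002 5.960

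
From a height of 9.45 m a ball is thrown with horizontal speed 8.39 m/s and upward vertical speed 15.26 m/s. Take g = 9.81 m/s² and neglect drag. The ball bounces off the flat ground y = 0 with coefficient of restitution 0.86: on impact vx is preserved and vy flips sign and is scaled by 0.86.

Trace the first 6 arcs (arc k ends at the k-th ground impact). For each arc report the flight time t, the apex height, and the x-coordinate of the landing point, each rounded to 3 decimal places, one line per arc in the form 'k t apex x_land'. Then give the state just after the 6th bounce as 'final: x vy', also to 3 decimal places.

Arc 1: start y=9.450, vy=15.260 → t=3.640, apex=21.319, x_land=30.543, impact vy=-20.452
  bounce: vy ← 0.86·20.452 = 17.589
Arc 2: start y=0.000, vy=17.589 → t=3.586, apex=15.767, x_land=60.628, impact vy=-17.589
  bounce: vy ← 0.86·17.589 = 15.126
Arc 3: start y=0.000, vy=15.126 → t=3.084, apex=11.662, x_land=86.501, impact vy=-15.126
  bounce: vy ← 0.86·15.126 = 13.008
Arc 4: start y=0.000, vy=13.008 → t=2.652, apex=8.625, x_land=108.752, impact vy=-13.008
  bounce: vy ← 0.86·13.008 = 11.187
Arc 5: start y=0.000, vy=11.187 → t=2.281, apex=6.379, x_land=127.888, impact vy=-11.187
  bounce: vy ← 0.86·11.187 = 9.621
Arc 6: start y=0.000, vy=9.621 → t=1.961, apex=4.718, x_land=144.345, impact vy=-9.621
  bounce: vy ← 0.86·9.621 = 8.274

1 3.640 21.319 30.543
2 3.586 15.767 60.628
3 3.084 11.662 86.501
4 2.652 8.625 108.752
5 2.281 6.379 127.888
6 1.961 4.718 144.345
final: 144.345 8.274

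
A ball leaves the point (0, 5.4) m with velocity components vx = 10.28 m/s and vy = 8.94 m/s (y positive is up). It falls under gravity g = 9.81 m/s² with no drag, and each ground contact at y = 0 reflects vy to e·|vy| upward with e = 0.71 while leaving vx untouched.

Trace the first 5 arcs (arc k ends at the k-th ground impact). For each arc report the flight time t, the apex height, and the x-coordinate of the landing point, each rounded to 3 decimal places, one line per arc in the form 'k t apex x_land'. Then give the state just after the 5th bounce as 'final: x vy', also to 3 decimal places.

Arc 1: start y=5.400, vy=8.940 → t=2.301, apex=9.474, x_land=23.655, impact vy=-13.633
  bounce: vy ← 0.71·13.633 = 9.680
Arc 2: start y=0.000, vy=9.680 → t=1.973, apex=4.776, x_land=43.942, impact vy=-9.680
  bounce: vy ← 0.71·9.680 = 6.873
Arc 3: start y=0.000, vy=6.873 → t=1.401, apex=2.407, x_land=58.346, impact vy=-6.873
  bounce: vy ← 0.71·6.873 = 4.880
Arc 4: start y=0.000, vy=4.880 → t=0.995, apex=1.214, x_land=68.573, impact vy=-4.880
  bounce: vy ← 0.71·4.880 = 3.464
Arc 5: start y=0.000, vy=3.464 → t=0.706, apex=0.612, x_land=75.833, impact vy=-3.464
  bounce: vy ← 0.71·3.464 = 2.460

1 2.301 9.474 23.655
2 1.973 4.776 43.942
3 1.401 2.407 58.346
4 0.995 1.214 68.573
5 0.706 0.612 75.833
final: 75.833 2.460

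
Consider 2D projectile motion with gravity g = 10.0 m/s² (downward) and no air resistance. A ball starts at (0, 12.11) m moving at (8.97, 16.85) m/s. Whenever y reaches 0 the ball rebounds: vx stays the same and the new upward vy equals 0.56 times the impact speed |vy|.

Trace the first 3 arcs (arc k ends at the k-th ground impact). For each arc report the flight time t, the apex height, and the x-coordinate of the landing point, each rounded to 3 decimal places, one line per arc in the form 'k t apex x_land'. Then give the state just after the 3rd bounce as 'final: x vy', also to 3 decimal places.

1 3.979 26.306 35.689
2 2.569 8.250 58.733
3 1.439 2.587 71.638
final: 71.638 4.028

Arc 1: start y=12.110, vy=16.850 → t=3.979, apex=26.306, x_land=35.689, impact vy=-22.937
  bounce: vy ← 0.56·22.937 = 12.845
Arc 2: start y=0.000, vy=12.845 → t=2.569, apex=8.250, x_land=58.733, impact vy=-12.845
  bounce: vy ← 0.56·12.845 = 7.193
Arc 3: start y=0.000, vy=7.193 → t=1.439, apex=2.587, x_land=71.638, impact vy=-7.193
  bounce: vy ← 0.56·7.193 = 4.028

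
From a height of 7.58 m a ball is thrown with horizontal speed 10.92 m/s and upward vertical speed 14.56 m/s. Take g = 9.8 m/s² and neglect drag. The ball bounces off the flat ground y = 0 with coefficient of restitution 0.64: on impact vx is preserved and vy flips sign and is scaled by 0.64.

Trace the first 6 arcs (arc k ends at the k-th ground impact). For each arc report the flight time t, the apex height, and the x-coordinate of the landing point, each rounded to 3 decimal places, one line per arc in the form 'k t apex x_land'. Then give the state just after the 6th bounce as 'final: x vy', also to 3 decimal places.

1 3.423 18.396 37.383
2 2.480 7.535 64.466
3 1.587 3.086 81.799
4 1.016 1.264 92.892
5 0.650 0.518 99.991
6 0.416 0.212 104.535
final: 104.535 1.305

Arc 1: start y=7.580, vy=14.560 → t=3.423, apex=18.396, x_land=37.383, impact vy=-18.988
  bounce: vy ← 0.64·18.988 = 12.153
Arc 2: start y=0.000, vy=12.153 → t=2.480, apex=7.535, x_land=64.466, impact vy=-12.153
  bounce: vy ← 0.64·12.153 = 7.778
Arc 3: start y=0.000, vy=7.778 → t=1.587, apex=3.086, x_land=81.799, impact vy=-7.778
  bounce: vy ← 0.64·7.778 = 4.978
Arc 4: start y=0.000, vy=4.978 → t=1.016, apex=1.264, x_land=92.892, impact vy=-4.978
  bounce: vy ← 0.64·4.978 = 3.186
Arc 5: start y=0.000, vy=3.186 → t=0.650, apex=0.518, x_land=99.991, impact vy=-3.186
  bounce: vy ← 0.64·3.186 = 2.039
Arc 6: start y=0.000, vy=2.039 → t=0.416, apex=0.212, x_land=104.535, impact vy=-2.039
  bounce: vy ← 0.64·2.039 = 1.305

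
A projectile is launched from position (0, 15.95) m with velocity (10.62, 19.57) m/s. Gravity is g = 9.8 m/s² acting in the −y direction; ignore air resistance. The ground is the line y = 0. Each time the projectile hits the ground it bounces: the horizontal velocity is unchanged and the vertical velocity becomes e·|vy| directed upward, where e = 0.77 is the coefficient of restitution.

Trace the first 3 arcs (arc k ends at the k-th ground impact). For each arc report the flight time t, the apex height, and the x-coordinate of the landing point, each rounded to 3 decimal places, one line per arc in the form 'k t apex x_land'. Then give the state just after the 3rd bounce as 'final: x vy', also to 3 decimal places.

1 4.688 35.490 49.789
2 4.145 21.042 93.804
3 3.191 12.476 127.695
final: 127.695 12.041

Arc 1: start y=15.950, vy=19.570 → t=4.688, apex=35.490, x_land=49.789, impact vy=-26.374
  bounce: vy ← 0.77·26.374 = 20.308
Arc 2: start y=0.000, vy=20.308 → t=4.145, apex=21.042, x_land=93.804, impact vy=-20.308
  bounce: vy ← 0.77·20.308 = 15.637
Arc 3: start y=0.000, vy=15.637 → t=3.191, apex=12.476, x_land=127.695, impact vy=-15.637
  bounce: vy ← 0.77·15.637 = 12.041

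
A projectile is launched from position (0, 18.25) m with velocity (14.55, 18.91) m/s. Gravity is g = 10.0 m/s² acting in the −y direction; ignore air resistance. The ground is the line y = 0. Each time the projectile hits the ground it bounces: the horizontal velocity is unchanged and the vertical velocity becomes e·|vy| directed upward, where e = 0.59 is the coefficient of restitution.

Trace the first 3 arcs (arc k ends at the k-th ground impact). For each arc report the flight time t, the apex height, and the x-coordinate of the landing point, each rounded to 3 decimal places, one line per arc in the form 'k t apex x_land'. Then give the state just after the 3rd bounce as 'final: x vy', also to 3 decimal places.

1 4.579 36.129 66.626
2 3.172 12.577 112.778
3 1.871 4.378 140.008
final: 140.008 5.521

Arc 1: start y=18.250, vy=18.910 → t=4.579, apex=36.129, x_land=66.626, impact vy=-26.881
  bounce: vy ← 0.59·26.881 = 15.860
Arc 2: start y=0.000, vy=15.860 → t=3.172, apex=12.577, x_land=112.778, impact vy=-15.860
  bounce: vy ← 0.59·15.860 = 9.357
Arc 3: start y=0.000, vy=9.357 → t=1.871, apex=4.378, x_land=140.008, impact vy=-9.357
  bounce: vy ← 0.59·9.357 = 5.521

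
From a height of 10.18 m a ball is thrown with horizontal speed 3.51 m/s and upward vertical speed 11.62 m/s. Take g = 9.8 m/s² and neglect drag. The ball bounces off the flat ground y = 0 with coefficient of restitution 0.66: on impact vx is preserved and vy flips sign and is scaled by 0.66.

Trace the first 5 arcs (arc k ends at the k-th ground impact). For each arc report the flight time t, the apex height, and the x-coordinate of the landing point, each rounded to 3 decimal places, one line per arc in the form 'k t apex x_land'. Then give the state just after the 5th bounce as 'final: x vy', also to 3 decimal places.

Arc 1: start y=10.180, vy=11.620 → t=3.052, apex=17.069, x_land=10.713, impact vy=-18.291
  bounce: vy ← 0.66·18.291 = 12.072
Arc 2: start y=0.000, vy=12.072 → t=2.464, apex=7.435, x_land=19.360, impact vy=-12.072
  bounce: vy ← 0.66·12.072 = 7.967
Arc 3: start y=0.000, vy=7.967 → t=1.626, apex=3.239, x_land=25.068, impact vy=-7.967
  bounce: vy ← 0.66·7.967 = 5.259
Arc 4: start y=0.000, vy=5.259 → t=1.073, apex=1.411, x_land=28.834, impact vy=-5.259
  bounce: vy ← 0.66·5.259 = 3.471
Arc 5: start y=0.000, vy=3.471 → t=0.708, apex=0.615, x_land=31.321, impact vy=-3.471
  bounce: vy ← 0.66·3.471 = 2.291

1 3.052 17.069 10.713
2 2.464 7.435 19.360
3 1.626 3.239 25.068
4 1.073 1.411 28.834
5 0.708 0.615 31.321
final: 31.321 2.291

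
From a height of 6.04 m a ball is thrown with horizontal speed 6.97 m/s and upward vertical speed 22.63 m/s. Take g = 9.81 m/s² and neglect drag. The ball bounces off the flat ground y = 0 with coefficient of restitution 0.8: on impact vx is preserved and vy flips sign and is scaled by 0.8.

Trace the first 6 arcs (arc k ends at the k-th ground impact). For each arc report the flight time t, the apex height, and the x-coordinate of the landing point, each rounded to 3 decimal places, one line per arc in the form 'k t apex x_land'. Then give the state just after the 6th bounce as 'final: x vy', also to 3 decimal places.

1 4.867 32.142 33.921
2 4.096 20.571 62.468
3 3.277 13.165 85.306
4 2.621 8.426 103.577
5 2.097 5.392 118.193
6 1.678 3.451 129.886
final: 129.886 6.583

Arc 1: start y=6.040, vy=22.630 → t=4.867, apex=32.142, x_land=33.921, impact vy=-25.112
  bounce: vy ← 0.8·25.112 = 20.090
Arc 2: start y=0.000, vy=20.090 → t=4.096, apex=20.571, x_land=62.468, impact vy=-20.090
  bounce: vy ← 0.8·20.090 = 16.072
Arc 3: start y=0.000, vy=16.072 → t=3.277, apex=13.165, x_land=85.306, impact vy=-16.072
  bounce: vy ← 0.8·16.072 = 12.857
Arc 4: start y=0.000, vy=12.857 → t=2.621, apex=8.426, x_land=103.577, impact vy=-12.857
  bounce: vy ← 0.8·12.857 = 10.286
Arc 5: start y=0.000, vy=10.286 → t=2.097, apex=5.392, x_land=118.193, impact vy=-10.286
  bounce: vy ← 0.8·10.286 = 8.229
Arc 6: start y=0.000, vy=8.229 → t=1.678, apex=3.451, x_land=129.886, impact vy=-8.229
  bounce: vy ← 0.8·8.229 = 6.583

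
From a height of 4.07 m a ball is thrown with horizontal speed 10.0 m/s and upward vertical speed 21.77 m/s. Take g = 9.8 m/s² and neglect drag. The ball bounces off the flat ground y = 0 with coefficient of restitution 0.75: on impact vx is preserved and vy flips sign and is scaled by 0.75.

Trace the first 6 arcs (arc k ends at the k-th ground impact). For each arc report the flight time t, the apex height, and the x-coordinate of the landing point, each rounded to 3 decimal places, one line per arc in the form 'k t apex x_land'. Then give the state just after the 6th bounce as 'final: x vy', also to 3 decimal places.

1 4.623 28.250 46.225
2 3.602 15.891 82.242
3 2.701 8.939 109.255
4 2.026 5.028 129.514
5 1.519 2.828 144.709
6 1.140 1.591 156.105
final: 156.105 4.188

Arc 1: start y=4.070, vy=21.770 → t=4.623, apex=28.250, x_land=46.225, impact vy=-23.531
  bounce: vy ← 0.75·23.531 = 17.648
Arc 2: start y=0.000, vy=17.648 → t=3.602, apex=15.891, x_land=82.242, impact vy=-17.648
  bounce: vy ← 0.75·17.648 = 13.236
Arc 3: start y=0.000, vy=13.236 → t=2.701, apex=8.939, x_land=109.255, impact vy=-13.236
  bounce: vy ← 0.75·13.236 = 9.927
Arc 4: start y=0.000, vy=9.927 → t=2.026, apex=5.028, x_land=129.514, impact vy=-9.927
  bounce: vy ← 0.75·9.927 = 7.445
Arc 5: start y=0.000, vy=7.445 → t=1.519, apex=2.828, x_land=144.709, impact vy=-7.445
  bounce: vy ← 0.75·7.445 = 5.584
Arc 6: start y=0.000, vy=5.584 → t=1.140, apex=1.591, x_land=156.105, impact vy=-5.584
  bounce: vy ← 0.75·5.584 = 4.188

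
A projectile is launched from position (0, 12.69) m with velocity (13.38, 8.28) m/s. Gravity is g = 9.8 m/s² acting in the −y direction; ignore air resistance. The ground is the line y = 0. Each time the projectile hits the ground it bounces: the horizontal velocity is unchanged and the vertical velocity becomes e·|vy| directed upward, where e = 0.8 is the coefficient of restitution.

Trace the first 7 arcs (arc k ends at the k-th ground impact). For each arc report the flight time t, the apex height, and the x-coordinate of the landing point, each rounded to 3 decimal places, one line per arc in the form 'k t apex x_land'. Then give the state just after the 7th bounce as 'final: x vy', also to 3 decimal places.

1 2.662 16.188 35.624
2 2.908 10.360 74.535
3 2.327 6.631 105.664
4 1.861 4.244 130.567
5 1.489 2.716 150.490
6 1.191 1.738 166.428
7 0.953 1.112 179.178
final: 179.178 3.736

Arc 1: start y=12.690, vy=8.280 → t=2.662, apex=16.188, x_land=35.624, impact vy=-17.812
  bounce: vy ← 0.8·17.812 = 14.250
Arc 2: start y=0.000, vy=14.250 → t=2.908, apex=10.360, x_land=74.535, impact vy=-14.250
  bounce: vy ← 0.8·14.250 = 11.400
Arc 3: start y=0.000, vy=11.400 → t=2.327, apex=6.631, x_land=105.664, impact vy=-11.400
  bounce: vy ← 0.8·11.400 = 9.120
Arc 4: start y=0.000, vy=9.120 → t=1.861, apex=4.244, x_land=130.567, impact vy=-9.120
  bounce: vy ← 0.8·9.120 = 7.296
Arc 5: start y=0.000, vy=7.296 → t=1.489, apex=2.716, x_land=150.490, impact vy=-7.296
  bounce: vy ← 0.8·7.296 = 5.837
Arc 6: start y=0.000, vy=5.837 → t=1.191, apex=1.738, x_land=166.428, impact vy=-5.837
  bounce: vy ← 0.8·5.837 = 4.669
Arc 7: start y=0.000, vy=4.669 → t=0.953, apex=1.112, x_land=179.178, impact vy=-4.669
  bounce: vy ← 0.8·4.669 = 3.736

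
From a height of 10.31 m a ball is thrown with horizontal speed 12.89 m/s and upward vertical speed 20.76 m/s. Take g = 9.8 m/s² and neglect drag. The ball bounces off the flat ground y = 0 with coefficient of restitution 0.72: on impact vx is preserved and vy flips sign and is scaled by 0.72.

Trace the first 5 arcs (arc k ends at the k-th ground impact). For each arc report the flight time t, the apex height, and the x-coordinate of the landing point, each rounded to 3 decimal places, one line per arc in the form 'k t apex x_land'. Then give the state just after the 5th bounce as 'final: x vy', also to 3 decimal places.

1 4.686 32.299 60.400
2 3.697 16.744 108.055
3 2.662 8.680 142.366
4 1.917 4.500 167.071
5 1.380 2.333 184.858
final: 184.858 4.868

Arc 1: start y=10.310, vy=20.760 → t=4.686, apex=32.299, x_land=60.400, impact vy=-25.161
  bounce: vy ← 0.72·25.161 = 18.116
Arc 2: start y=0.000, vy=18.116 → t=3.697, apex=16.744, x_land=108.055, impact vy=-18.116
  bounce: vy ← 0.72·18.116 = 13.043
Arc 3: start y=0.000, vy=13.043 → t=2.662, apex=8.680, x_land=142.366, impact vy=-13.043
  bounce: vy ← 0.72·13.043 = 9.391
Arc 4: start y=0.000, vy=9.391 → t=1.917, apex=4.500, x_land=167.071, impact vy=-9.391
  bounce: vy ← 0.72·9.391 = 6.762
Arc 5: start y=0.000, vy=6.762 → t=1.380, apex=2.333, x_land=184.858, impact vy=-6.762
  bounce: vy ← 0.72·6.762 = 4.868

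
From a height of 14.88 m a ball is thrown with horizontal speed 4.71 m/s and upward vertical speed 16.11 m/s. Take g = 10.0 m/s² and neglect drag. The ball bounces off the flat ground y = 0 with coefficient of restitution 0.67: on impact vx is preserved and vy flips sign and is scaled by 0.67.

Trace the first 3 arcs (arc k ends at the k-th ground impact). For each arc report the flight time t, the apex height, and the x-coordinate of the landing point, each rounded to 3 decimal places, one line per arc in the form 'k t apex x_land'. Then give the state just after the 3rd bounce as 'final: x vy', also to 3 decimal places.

1 3.971 27.857 18.705
2 3.163 12.505 33.602
3 2.119 5.613 43.583
final: 43.583 7.099

Arc 1: start y=14.880, vy=16.110 → t=3.971, apex=27.857, x_land=18.705, impact vy=-23.604
  bounce: vy ← 0.67·23.604 = 15.814
Arc 2: start y=0.000, vy=15.814 → t=3.163, apex=12.505, x_land=33.602, impact vy=-15.814
  bounce: vy ← 0.67·15.814 = 10.596
Arc 3: start y=0.000, vy=10.596 → t=2.119, apex=5.613, x_land=43.583, impact vy=-10.596
  bounce: vy ← 0.67·10.596 = 7.099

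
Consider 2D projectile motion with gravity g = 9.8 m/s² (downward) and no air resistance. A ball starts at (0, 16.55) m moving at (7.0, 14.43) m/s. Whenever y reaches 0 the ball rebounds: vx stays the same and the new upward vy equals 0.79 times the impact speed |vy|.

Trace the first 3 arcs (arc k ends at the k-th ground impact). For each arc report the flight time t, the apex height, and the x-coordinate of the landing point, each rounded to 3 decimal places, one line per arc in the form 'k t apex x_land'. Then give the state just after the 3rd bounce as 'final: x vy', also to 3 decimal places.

Arc 1: start y=16.550, vy=14.430 → t=3.827, apex=27.174, x_land=26.792, impact vy=-23.078
  bounce: vy ← 0.79·23.078 = 18.232
Arc 2: start y=0.000, vy=18.232 → t=3.721, apex=16.959, x_land=52.837, impact vy=-18.232
  bounce: vy ← 0.79·18.232 = 14.403
Arc 3: start y=0.000, vy=14.403 → t=2.939, apex=10.584, x_land=73.413, impact vy=-14.403
  bounce: vy ← 0.79·14.403 = 11.378

1 3.827 27.174 26.792
2 3.721 16.959 52.837
3 2.939 10.584 73.413
final: 73.413 11.378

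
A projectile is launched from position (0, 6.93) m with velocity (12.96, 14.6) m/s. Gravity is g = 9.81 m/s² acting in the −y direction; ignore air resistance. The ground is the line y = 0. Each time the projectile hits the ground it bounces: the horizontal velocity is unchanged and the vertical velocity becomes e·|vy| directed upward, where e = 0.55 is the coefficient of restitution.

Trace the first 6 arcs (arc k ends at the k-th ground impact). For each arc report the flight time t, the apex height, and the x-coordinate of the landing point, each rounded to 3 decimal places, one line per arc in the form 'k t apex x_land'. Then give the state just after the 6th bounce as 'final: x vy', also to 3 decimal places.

Arc 1: start y=6.930, vy=14.600 → t=3.393, apex=17.794, x_land=43.973, impact vy=-18.685
  bounce: vy ← 0.55·18.685 = 10.277
Arc 2: start y=0.000, vy=10.277 → t=2.095, apex=5.383, x_land=71.126, impact vy=-10.277
  bounce: vy ← 0.55·10.277 = 5.652
Arc 3: start y=0.000, vy=5.652 → t=1.152, apex=1.628, x_land=86.060, impact vy=-5.652
  bounce: vy ← 0.55·5.652 = 3.109
Arc 4: start y=0.000, vy=3.109 → t=0.634, apex=0.493, x_land=94.274, impact vy=-3.109
  bounce: vy ← 0.55·3.109 = 1.710
Arc 5: start y=0.000, vy=1.710 → t=0.349, apex=0.149, x_land=98.792, impact vy=-1.710
  bounce: vy ← 0.55·1.710 = 0.940
Arc 6: start y=0.000, vy=0.940 → t=0.192, apex=0.045, x_land=101.276, impact vy=-0.940
  bounce: vy ← 0.55·0.940 = 0.517

1 3.393 17.794 43.973
2 2.095 5.383 71.126
3 1.152 1.628 86.060
4 0.634 0.493 94.274
5 0.349 0.149 98.792
6 0.192 0.045 101.276
final: 101.276 0.517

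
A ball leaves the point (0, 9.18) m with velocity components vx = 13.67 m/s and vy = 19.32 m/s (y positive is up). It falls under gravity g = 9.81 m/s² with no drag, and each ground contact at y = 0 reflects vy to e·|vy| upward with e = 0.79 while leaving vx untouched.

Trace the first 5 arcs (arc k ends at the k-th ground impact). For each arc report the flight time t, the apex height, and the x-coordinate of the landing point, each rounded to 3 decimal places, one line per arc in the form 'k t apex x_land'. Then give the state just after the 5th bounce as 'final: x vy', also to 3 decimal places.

Arc 1: start y=9.180, vy=19.320 → t=4.367, apex=28.205, x_land=59.702, impact vy=-23.524
  bounce: vy ← 0.79·23.524 = 18.584
Arc 2: start y=0.000, vy=18.584 → t=3.789, apex=17.602, x_land=111.494, impact vy=-18.584
  bounce: vy ← 0.79·18.584 = 14.681
Arc 3: start y=0.000, vy=14.681 → t=2.993, apex=10.986, x_land=152.410, impact vy=-14.681
  bounce: vy ← 0.79·14.681 = 11.598
Arc 4: start y=0.000, vy=11.598 → t=2.365, apex=6.856, x_land=184.734, impact vy=-11.598
  bounce: vy ← 0.79·11.598 = 9.163
Arc 5: start y=0.000, vy=9.163 → t=1.868, apex=4.279, x_land=210.270, impact vy=-9.163
  bounce: vy ← 0.79·9.163 = 7.238

1 4.367 28.205 59.702
2 3.789 17.602 111.494
3 2.993 10.986 152.410
4 2.365 6.856 184.734
5 1.868 4.279 210.270
final: 210.270 7.238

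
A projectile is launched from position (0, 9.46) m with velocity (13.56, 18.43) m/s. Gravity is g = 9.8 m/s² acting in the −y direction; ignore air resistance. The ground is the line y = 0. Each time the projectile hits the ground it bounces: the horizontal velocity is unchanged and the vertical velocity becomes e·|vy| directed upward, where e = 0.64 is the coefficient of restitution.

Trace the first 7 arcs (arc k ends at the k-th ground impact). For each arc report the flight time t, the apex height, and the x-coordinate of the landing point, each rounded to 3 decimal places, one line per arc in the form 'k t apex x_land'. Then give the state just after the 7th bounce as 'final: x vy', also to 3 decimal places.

Arc 1: start y=9.460, vy=18.430 → t=4.219, apex=26.790, x_land=57.207, impact vy=-22.915
  bounce: vy ← 0.64·22.915 = 14.665
Arc 2: start y=0.000, vy=14.665 → t=2.993, apex=10.973, x_land=97.792, impact vy=-14.665
  bounce: vy ← 0.64·14.665 = 9.386
Arc 3: start y=0.000, vy=9.386 → t=1.915, apex=4.495, x_land=123.766, impact vy=-9.386
  bounce: vy ← 0.64·9.386 = 6.007
Arc 4: start y=0.000, vy=6.007 → t=1.226, apex=1.841, x_land=140.389, impact vy=-6.007
  bounce: vy ← 0.64·6.007 = 3.844
Arc 5: start y=0.000, vy=3.844 → t=0.785, apex=0.754, x_land=151.028, impact vy=-3.844
  bounce: vy ← 0.64·3.844 = 2.460
Arc 6: start y=0.000, vy=2.460 → t=0.502, apex=0.309, x_land=157.837, impact vy=-2.460
  bounce: vy ← 0.64·2.460 = 1.575
Arc 7: start y=0.000, vy=1.575 → t=0.321, apex=0.127, x_land=162.194, impact vy=-1.575
  bounce: vy ← 0.64·1.575 = 1.008

1 4.219 26.790 57.207
2 2.993 10.973 97.792
3 1.915 4.495 123.766
4 1.226 1.841 140.389
5 0.785 0.754 151.028
6 0.502 0.309 157.837
7 0.321 0.127 162.194
final: 162.194 1.008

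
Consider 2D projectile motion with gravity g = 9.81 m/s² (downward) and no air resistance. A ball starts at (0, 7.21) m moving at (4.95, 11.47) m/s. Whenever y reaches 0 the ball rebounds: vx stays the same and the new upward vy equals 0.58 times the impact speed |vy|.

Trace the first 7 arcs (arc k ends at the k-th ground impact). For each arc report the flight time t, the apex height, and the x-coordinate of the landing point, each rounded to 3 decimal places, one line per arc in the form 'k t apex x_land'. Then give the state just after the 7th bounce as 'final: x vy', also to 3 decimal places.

1 2.854 13.915 14.125
2 1.954 4.681 23.797
3 1.133 1.575 29.406
4 0.657 0.530 32.659
5 0.381 0.178 34.547
6 0.221 0.060 35.641
7 0.128 0.020 36.276
final: 36.276 0.365

Arc 1: start y=7.210, vy=11.470 → t=2.854, apex=13.915, x_land=14.125, impact vy=-16.523
  bounce: vy ← 0.58·16.523 = 9.584
Arc 2: start y=0.000, vy=9.584 → t=1.954, apex=4.681, x_land=23.797, impact vy=-9.584
  bounce: vy ← 0.58·9.584 = 5.558
Arc 3: start y=0.000, vy=5.558 → t=1.133, apex=1.575, x_land=29.406, impact vy=-5.558
  bounce: vy ← 0.58·5.558 = 3.224
Arc 4: start y=0.000, vy=3.224 → t=0.657, apex=0.530, x_land=32.659, impact vy=-3.224
  bounce: vy ← 0.58·3.224 = 1.870
Arc 5: start y=0.000, vy=1.870 → t=0.381, apex=0.178, x_land=34.547, impact vy=-1.870
  bounce: vy ← 0.58·1.870 = 1.085
Arc 6: start y=0.000, vy=1.085 → t=0.221, apex=0.060, x_land=35.641, impact vy=-1.085
  bounce: vy ← 0.58·1.085 = 0.629
Arc 7: start y=0.000, vy=0.629 → t=0.128, apex=0.020, x_land=36.276, impact vy=-0.629
  bounce: vy ← 0.58·0.629 = 0.365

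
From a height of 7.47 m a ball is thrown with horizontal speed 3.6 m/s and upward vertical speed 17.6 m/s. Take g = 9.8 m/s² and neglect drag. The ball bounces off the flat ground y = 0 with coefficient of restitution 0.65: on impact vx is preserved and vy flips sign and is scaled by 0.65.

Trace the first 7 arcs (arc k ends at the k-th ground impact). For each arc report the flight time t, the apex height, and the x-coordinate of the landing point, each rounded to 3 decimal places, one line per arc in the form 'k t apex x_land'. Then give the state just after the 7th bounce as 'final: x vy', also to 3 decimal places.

1 3.975 23.274 14.311
2 2.833 9.833 24.511
3 1.842 4.155 31.141
4 1.197 1.755 35.450
5 0.778 0.742 38.251
6 0.506 0.313 40.072
7 0.329 0.132 41.255
final: 41.255 1.047

Arc 1: start y=7.470, vy=17.600 → t=3.975, apex=23.274, x_land=14.311, impact vy=-21.358
  bounce: vy ← 0.65·21.358 = 13.883
Arc 2: start y=0.000, vy=13.883 → t=2.833, apex=9.833, x_land=24.511, impact vy=-13.883
  bounce: vy ← 0.65·13.883 = 9.024
Arc 3: start y=0.000, vy=9.024 → t=1.842, apex=4.155, x_land=31.141, impact vy=-9.024
  bounce: vy ← 0.65·9.024 = 5.865
Arc 4: start y=0.000, vy=5.865 → t=1.197, apex=1.755, x_land=35.450, impact vy=-5.865
  bounce: vy ← 0.65·5.865 = 3.813
Arc 5: start y=0.000, vy=3.813 → t=0.778, apex=0.742, x_land=38.251, impact vy=-3.813
  bounce: vy ← 0.65·3.813 = 2.478
Arc 6: start y=0.000, vy=2.478 → t=0.506, apex=0.313, x_land=40.072, impact vy=-2.478
  bounce: vy ← 0.65·2.478 = 1.611
Arc 7: start y=0.000, vy=1.611 → t=0.329, apex=0.132, x_land=41.255, impact vy=-1.611
  bounce: vy ← 0.65·1.611 = 1.047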